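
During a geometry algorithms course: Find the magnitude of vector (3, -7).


|u| = sqrt(3^2 + (-7)^2) = sqrt(58) = 7.6158

7.6158


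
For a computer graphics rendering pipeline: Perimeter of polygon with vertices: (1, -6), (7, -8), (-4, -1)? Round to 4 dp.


Sides: (1, -6)->(7, -8): sqrt(40) = 6.324555, (7, -8)->(-4, -1): sqrt(170) = 13.038405, (-4, -1)->(1, -6): sqrt(50) = 7.071068
Sum = 26.434028
Perimeter = 26.434

26.434


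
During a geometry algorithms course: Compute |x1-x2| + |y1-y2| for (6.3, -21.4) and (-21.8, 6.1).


|6.3-(-21.8)| + |(-21.4)-6.1| = 28.1 + 27.5 = 55.6

55.6


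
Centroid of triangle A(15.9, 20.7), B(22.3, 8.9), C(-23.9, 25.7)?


Centroid = ((x_A+x_B+x_C)/3, (y_A+y_B+y_C)/3)
= ((15.9+22.3+(-23.9))/3, (20.7+8.9+25.7)/3)
= (4.7667, 18.4333)

(4.7667, 18.4333)


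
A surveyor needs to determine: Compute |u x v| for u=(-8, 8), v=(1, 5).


|u x v| = |(-8)*5 - 8*1|
= |(-40) - 8| = 48

48


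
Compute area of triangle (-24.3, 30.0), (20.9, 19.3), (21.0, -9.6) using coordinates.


Area = |x_A(y_B-y_C) + x_B(y_C-y_A) + x_C(y_A-y_B)|/2
= |(-702.27) + (-827.64) + 224.7|/2
= 1305.21/2 = 652.605

652.605


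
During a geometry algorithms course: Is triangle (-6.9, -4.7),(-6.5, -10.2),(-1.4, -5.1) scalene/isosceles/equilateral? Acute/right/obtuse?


Side lengths squared: AB^2=30.41, BC^2=52.02, CA^2=30.41
Sorted: [30.41, 30.41, 52.02]
By sides: Isosceles, By angles: Acute

Isosceles, Acute


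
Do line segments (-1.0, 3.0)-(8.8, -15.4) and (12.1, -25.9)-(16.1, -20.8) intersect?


Cross products: d1=182.41, d2=58.83, d3=-42.18, d4=81.4
d1*d2 < 0 and d3*d4 < 0? no

No, they don't intersect


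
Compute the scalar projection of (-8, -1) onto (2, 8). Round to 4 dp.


u.v = -24, |v| = sqrt(68) = 8.2462
Scalar projection = u.v / |v| = -24 / sqrt(68) = -2.9104

-2.9104


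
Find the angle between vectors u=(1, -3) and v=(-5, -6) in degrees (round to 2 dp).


u.v = 13, |u| = sqrt(10) = 3.1623, |v| = sqrt(61) = 7.8102
cos(theta) = u.v/(|u||v|) = 13/sqrt(610) = 0.526355
theta = acos(0.526355) = 58.24 degrees

58.24 degrees


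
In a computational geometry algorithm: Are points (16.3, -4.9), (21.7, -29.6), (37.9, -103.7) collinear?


Cross product: (21.7-16.3)*((-103.7)-(-4.9)) - ((-29.6)-(-4.9))*(37.9-16.3)
= 0

Yes, collinear


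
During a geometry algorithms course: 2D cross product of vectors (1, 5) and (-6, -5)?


u x v = u_x*v_y - u_y*v_x = 1*(-5) - 5*(-6)
= (-5) - (-30) = 25

25


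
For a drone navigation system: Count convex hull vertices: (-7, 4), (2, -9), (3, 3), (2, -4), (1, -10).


Convex hull vertices (CCW): (-7, 4), (1, -10), (2, -9), (3, 3)
Count = 4

4


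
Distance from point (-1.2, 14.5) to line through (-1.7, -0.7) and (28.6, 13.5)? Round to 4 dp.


|cross product| = 453.46
|line direction| = sqrt(1119.73) = 33.4624
Distance = 453.46/sqrt(1119.73) = 13.5513

13.5513


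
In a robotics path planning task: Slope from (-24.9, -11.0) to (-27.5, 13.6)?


slope = (y2-y1)/(x2-x1) = (13.6-(-11))/((-27.5)-(-24.9)) = 24.6/(-2.6) = -9.4615

-9.4615


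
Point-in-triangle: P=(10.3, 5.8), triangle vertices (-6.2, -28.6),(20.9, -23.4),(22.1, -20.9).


Cross products: AB x AP = 846.44, BC x BP = 61.54, CA x CP = -846.47
All same sign? no

No, outside


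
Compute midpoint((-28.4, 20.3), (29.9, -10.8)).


M = (((-28.4)+29.9)/2, (20.3+(-10.8))/2)
= (0.75, 4.75)

(0.75, 4.75)


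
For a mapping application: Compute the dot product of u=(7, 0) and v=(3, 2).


u . v = u_x*v_x + u_y*v_y = 7*3 + 0*2
= 21 + 0 = 21

21


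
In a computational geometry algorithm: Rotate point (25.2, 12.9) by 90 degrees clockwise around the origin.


90° CW: (x,y) -> (y, -x)
(25.2,12.9) -> (12.9, -25.2)

(12.9, -25.2)


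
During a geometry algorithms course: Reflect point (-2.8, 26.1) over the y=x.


Reflection over y=x: (x,y) -> (y,x)
(-2.8, 26.1) -> (26.1, -2.8)

(26.1, -2.8)


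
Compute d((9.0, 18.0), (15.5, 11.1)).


dx=6.5, dy=-6.9
d^2 = 6.5^2 + (-6.9)^2 = 89.86
d = sqrt(89.86) = 9.4795

9.4795


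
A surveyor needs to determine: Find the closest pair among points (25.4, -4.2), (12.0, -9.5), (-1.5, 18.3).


d(P0,P1) = 14.4101, d(P0,P2) = 35.0694, d(P1,P2) = 30.9045
Closest: P0 and P1

Closest pair: (25.4, -4.2) and (12.0, -9.5), distance = 14.4101


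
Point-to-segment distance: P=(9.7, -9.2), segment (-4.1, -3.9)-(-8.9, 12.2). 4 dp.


Project P onto AB: t = 0 (clamped to [0,1])
Closest point on segment: (-4.1, -3.9)
Distance: 14.7828

14.7828


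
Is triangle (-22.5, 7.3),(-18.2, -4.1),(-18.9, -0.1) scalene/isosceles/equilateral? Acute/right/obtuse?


Side lengths squared: AB^2=148.45, BC^2=16.49, CA^2=67.72
Sorted: [16.49, 67.72, 148.45]
By sides: Scalene, By angles: Obtuse

Scalene, Obtuse


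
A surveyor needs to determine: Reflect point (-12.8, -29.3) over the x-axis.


Reflection over x-axis: (x,y) -> (x,-y)
(-12.8, -29.3) -> (-12.8, 29.3)

(-12.8, 29.3)


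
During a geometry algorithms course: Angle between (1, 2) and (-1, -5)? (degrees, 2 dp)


u.v = -11, |u| = sqrt(5) = 2.2361, |v| = sqrt(26) = 5.099
cos(theta) = u.v/(|u||v|) = -11/sqrt(130) = -0.964764
theta = acos(-0.964764) = 164.74 degrees

164.74 degrees


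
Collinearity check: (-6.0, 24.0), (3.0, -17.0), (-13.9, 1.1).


Cross product: (3-(-6))*(1.1-24) - ((-17)-24)*((-13.9)-(-6))
= -530

No, not collinear


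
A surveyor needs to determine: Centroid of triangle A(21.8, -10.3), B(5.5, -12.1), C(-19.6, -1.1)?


Centroid = ((x_A+x_B+x_C)/3, (y_A+y_B+y_C)/3)
= ((21.8+5.5+(-19.6))/3, ((-10.3)+(-12.1)+(-1.1))/3)
= (2.5667, -7.8333)

(2.5667, -7.8333)


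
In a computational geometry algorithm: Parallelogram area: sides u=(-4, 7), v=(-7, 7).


|u x v| = |(-4)*7 - 7*(-7)|
= |(-28) - (-49)| = 21

21


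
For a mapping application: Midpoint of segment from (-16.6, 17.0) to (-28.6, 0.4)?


M = (((-16.6)+(-28.6))/2, (17+0.4)/2)
= (-22.6, 8.7)

(-22.6, 8.7)


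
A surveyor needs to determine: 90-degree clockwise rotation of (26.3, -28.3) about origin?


90° CW: (x,y) -> (y, -x)
(26.3,-28.3) -> (-28.3, -26.3)

(-28.3, -26.3)


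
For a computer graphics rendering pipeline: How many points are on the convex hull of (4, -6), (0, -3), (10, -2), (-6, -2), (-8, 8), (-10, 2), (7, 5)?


Convex hull vertices (CCW): (-10, 2), (-6, -2), (4, -6), (10, -2), (7, 5), (-8, 8)
Count = 6

6


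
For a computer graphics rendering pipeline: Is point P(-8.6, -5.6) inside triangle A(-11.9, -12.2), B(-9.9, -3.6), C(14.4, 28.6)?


Cross products: AB x AP = -15.18, BC x BP = -90.46, CA x CP = -38.94
All same sign? yes

Yes, inside


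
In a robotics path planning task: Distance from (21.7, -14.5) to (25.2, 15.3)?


dx=3.5, dy=29.8
d^2 = 3.5^2 + 29.8^2 = 900.29
d = sqrt(900.29) = 30.0048

30.0048


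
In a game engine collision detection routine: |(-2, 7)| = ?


|u| = sqrt((-2)^2 + 7^2) = sqrt(53) = 7.2801

7.2801


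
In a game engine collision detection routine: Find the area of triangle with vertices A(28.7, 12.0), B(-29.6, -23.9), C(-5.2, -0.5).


Area = |x_A(y_B-y_C) + x_B(y_C-y_A) + x_C(y_A-y_B)|/2
= |(-671.58) + 370 + (-186.68)|/2
= 488.26/2 = 244.13

244.13


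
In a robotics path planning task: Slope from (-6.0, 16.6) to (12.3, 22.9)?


slope = (y2-y1)/(x2-x1) = (22.9-16.6)/(12.3-(-6)) = 6.3/18.3 = 0.3443

0.3443


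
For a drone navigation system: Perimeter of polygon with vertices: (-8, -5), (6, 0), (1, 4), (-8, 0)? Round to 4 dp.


Sides: (-8, -5)->(6, 0): sqrt(221) = 14.866069, (6, 0)->(1, 4): sqrt(41) = 6.403124, (1, 4)->(-8, 0): sqrt(97) = 9.848858, (-8, 0)->(-8, -5): sqrt(25) = 5
Sum = 36.118051
Perimeter = 36.1181

36.1181


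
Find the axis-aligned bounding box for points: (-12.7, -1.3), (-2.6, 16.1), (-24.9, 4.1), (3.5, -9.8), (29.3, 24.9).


x range: [-24.9, 29.3]
y range: [-9.8, 24.9]
Bounding box: (-24.9,-9.8) to (29.3,24.9)

(-24.9,-9.8) to (29.3,24.9)


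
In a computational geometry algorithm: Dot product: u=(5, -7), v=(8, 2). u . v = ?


u . v = u_x*v_x + u_y*v_y = 5*8 + (-7)*2
= 40 + (-14) = 26

26


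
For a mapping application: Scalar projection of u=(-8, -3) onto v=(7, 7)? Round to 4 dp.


u.v = -77, |v| = sqrt(98) = 9.8995
Scalar projection = u.v / |v| = -77 / sqrt(98) = -7.7782

-7.7782


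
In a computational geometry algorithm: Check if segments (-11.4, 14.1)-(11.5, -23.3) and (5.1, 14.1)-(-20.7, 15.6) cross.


Cross products: d1=24.75, d2=955.32, d3=617.1, d4=-313.47
d1*d2 < 0 and d3*d4 < 0? no

No, they don't intersect


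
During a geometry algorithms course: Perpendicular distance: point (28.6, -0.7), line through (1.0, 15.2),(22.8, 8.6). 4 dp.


|cross product| = 164.46
|line direction| = sqrt(518.8) = 22.7772
Distance = 164.46/sqrt(518.8) = 7.2204

7.2204


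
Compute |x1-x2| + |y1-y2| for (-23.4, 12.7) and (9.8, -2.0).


|(-23.4)-9.8| + |12.7-(-2)| = 33.2 + 14.7 = 47.9

47.9


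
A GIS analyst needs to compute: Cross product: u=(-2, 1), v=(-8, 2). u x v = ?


u x v = u_x*v_y - u_y*v_x = (-2)*2 - 1*(-8)
= (-4) - (-8) = 4

4


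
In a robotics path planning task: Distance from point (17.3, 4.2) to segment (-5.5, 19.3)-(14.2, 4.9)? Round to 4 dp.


Project P onto AB: t = 1 (clamped to [0,1])
Closest point on segment: (14.2, 4.9)
Distance: 3.178

3.178


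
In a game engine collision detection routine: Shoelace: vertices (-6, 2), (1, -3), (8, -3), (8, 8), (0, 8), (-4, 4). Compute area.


Shoelace sum: ((-6)*(-3) - 1*2) + (1*(-3) - 8*(-3)) + (8*8 - 8*(-3)) + (8*8 - 0*8) + (0*4 - (-4)*8) + ((-4)*2 - (-6)*4)
= 237
Area = |237|/2 = 118.5

118.5


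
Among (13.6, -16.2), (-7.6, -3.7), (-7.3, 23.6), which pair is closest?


d(P0,P1) = 24.6108, d(P0,P2) = 44.9539, d(P1,P2) = 27.3016
Closest: P0 and P1

Closest pair: (13.6, -16.2) and (-7.6, -3.7), distance = 24.6108


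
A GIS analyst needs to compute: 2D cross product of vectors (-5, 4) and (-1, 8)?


u x v = u_x*v_y - u_y*v_x = (-5)*8 - 4*(-1)
= (-40) - (-4) = -36

-36


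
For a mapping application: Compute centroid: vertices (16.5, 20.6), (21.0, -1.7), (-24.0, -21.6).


Centroid = ((x_A+x_B+x_C)/3, (y_A+y_B+y_C)/3)
= ((16.5+21+(-24))/3, (20.6+(-1.7)+(-21.6))/3)
= (4.5, -0.9)

(4.5, -0.9)


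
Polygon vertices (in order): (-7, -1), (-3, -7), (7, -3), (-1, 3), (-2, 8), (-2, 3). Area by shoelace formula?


Shoelace sum: ((-7)*(-7) - (-3)*(-1)) + ((-3)*(-3) - 7*(-7)) + (7*3 - (-1)*(-3)) + ((-1)*8 - (-2)*3) + ((-2)*3 - (-2)*8) + ((-2)*(-1) - (-7)*3)
= 153
Area = |153|/2 = 76.5

76.5


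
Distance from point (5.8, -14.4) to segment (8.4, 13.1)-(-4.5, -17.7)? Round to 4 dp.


Project P onto AB: t = 0.7897 (clamped to [0,1])
Closest point on segment: (-1.787, -11.2223)
Distance: 8.2255

8.2255


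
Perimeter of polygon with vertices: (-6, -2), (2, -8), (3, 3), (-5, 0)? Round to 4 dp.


Sides: (-6, -2)->(2, -8): sqrt(100) = 10, (2, -8)->(3, 3): sqrt(122) = 11.045361, (3, 3)->(-5, 0): sqrt(73) = 8.544004, (-5, 0)->(-6, -2): sqrt(5) = 2.236068
Sum = 31.825433
Perimeter = 31.8254

31.8254


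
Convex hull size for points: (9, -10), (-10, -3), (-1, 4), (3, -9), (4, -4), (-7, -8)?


Convex hull vertices (CCW): (-10, -3), (-7, -8), (9, -10), (-1, 4)
Count = 4

4


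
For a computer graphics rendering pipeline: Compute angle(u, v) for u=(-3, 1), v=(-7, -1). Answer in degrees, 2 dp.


u.v = 20, |u| = sqrt(10) = 3.1623, |v| = sqrt(50) = 7.0711
cos(theta) = u.v/(|u||v|) = 20/sqrt(500) = 0.894427
theta = acos(0.894427) = 26.57 degrees

26.57 degrees


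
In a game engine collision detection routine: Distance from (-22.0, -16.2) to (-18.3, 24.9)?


dx=3.7, dy=41.1
d^2 = 3.7^2 + 41.1^2 = 1702.9
d = sqrt(1702.9) = 41.2662

41.2662


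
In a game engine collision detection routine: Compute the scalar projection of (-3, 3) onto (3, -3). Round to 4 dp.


u.v = -18, |v| = sqrt(18) = 4.2426
Scalar projection = u.v / |v| = -18 / sqrt(18) = -4.2426

-4.2426


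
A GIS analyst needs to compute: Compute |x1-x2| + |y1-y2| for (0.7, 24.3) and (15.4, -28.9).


|0.7-15.4| + |24.3-(-28.9)| = 14.7 + 53.2 = 67.9

67.9


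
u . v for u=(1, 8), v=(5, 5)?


u . v = u_x*v_x + u_y*v_y = 1*5 + 8*5
= 5 + 40 = 45

45


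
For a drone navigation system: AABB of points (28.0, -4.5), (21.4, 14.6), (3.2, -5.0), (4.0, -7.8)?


x range: [3.2, 28]
y range: [-7.8, 14.6]
Bounding box: (3.2,-7.8) to (28,14.6)

(3.2,-7.8) to (28,14.6)


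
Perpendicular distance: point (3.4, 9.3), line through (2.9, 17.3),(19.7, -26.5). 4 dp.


|cross product| = 112.5
|line direction| = sqrt(2200.68) = 46.9114
Distance = 112.5/sqrt(2200.68) = 2.3981

2.3981


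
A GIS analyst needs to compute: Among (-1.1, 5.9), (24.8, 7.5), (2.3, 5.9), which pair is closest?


d(P0,P1) = 25.9494, d(P0,P2) = 3.4, d(P1,P2) = 22.5568
Closest: P0 and P2

Closest pair: (-1.1, 5.9) and (2.3, 5.9), distance = 3.4


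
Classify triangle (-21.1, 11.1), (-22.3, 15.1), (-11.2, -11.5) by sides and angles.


Side lengths squared: AB^2=17.44, BC^2=830.77, CA^2=608.77
Sorted: [17.44, 608.77, 830.77]
By sides: Scalene, By angles: Obtuse

Scalene, Obtuse


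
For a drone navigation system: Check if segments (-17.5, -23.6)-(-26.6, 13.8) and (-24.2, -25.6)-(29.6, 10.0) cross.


Cross products: d1=-130.92, d2=2205.16, d3=268.78, d4=-2067.3
d1*d2 < 0 and d3*d4 < 0? yes

Yes, they intersect


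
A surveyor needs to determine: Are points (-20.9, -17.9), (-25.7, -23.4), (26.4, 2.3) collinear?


Cross product: ((-25.7)-(-20.9))*(2.3-(-17.9)) - ((-23.4)-(-17.9))*(26.4-(-20.9))
= 163.19

No, not collinear


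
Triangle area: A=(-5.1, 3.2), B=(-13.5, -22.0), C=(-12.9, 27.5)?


Area = |x_A(y_B-y_C) + x_B(y_C-y_A) + x_C(y_A-y_B)|/2
= |252.45 + (-328.05) + (-325.08)|/2
= 400.68/2 = 200.34

200.34


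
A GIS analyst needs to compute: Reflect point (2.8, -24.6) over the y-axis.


Reflection over y-axis: (x,y) -> (-x,y)
(2.8, -24.6) -> (-2.8, -24.6)

(-2.8, -24.6)


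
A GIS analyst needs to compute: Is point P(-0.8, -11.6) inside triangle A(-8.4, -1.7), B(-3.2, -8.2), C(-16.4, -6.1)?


Cross products: AB x AP = -2.08, BC x BP = 39.84, CA x CP = -112.64
All same sign? no

No, outside


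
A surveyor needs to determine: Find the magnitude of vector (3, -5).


|u| = sqrt(3^2 + (-5)^2) = sqrt(34) = 5.831

5.831


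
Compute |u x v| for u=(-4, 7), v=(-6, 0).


|u x v| = |(-4)*0 - 7*(-6)|
= |0 - (-42)| = 42

42


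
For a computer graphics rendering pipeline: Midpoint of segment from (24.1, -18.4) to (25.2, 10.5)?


M = ((24.1+25.2)/2, ((-18.4)+10.5)/2)
= (24.65, -3.95)

(24.65, -3.95)


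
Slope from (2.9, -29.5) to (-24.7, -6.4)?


slope = (y2-y1)/(x2-x1) = ((-6.4)-(-29.5))/((-24.7)-2.9) = 23.1/(-27.6) = -0.837

-0.837


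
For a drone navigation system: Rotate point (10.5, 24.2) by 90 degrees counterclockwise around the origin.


90° CCW: (x,y) -> (-y, x)
(10.5,24.2) -> (-24.2, 10.5)

(-24.2, 10.5)


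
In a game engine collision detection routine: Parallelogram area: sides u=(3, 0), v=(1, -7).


|u x v| = |3*(-7) - 0*1|
= |(-21) - 0| = 21

21


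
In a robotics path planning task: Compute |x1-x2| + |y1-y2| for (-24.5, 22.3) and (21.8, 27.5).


|(-24.5)-21.8| + |22.3-27.5| = 46.3 + 5.2 = 51.5

51.5


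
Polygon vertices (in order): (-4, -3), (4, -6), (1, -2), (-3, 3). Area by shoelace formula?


Shoelace sum: ((-4)*(-6) - 4*(-3)) + (4*(-2) - 1*(-6)) + (1*3 - (-3)*(-2)) + ((-3)*(-3) - (-4)*3)
= 52
Area = |52|/2 = 26

26


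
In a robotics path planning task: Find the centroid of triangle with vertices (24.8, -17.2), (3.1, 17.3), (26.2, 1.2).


Centroid = ((x_A+x_B+x_C)/3, (y_A+y_B+y_C)/3)
= ((24.8+3.1+26.2)/3, ((-17.2)+17.3+1.2)/3)
= (18.0333, 0.4333)

(18.0333, 0.4333)


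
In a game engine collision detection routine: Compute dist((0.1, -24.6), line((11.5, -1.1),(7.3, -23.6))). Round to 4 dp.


|cross product| = 157.8
|line direction| = sqrt(523.89) = 22.8886
Distance = 157.8/sqrt(523.89) = 6.8942

6.8942


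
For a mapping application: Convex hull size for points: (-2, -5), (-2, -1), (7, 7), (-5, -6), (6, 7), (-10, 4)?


Convex hull vertices (CCW): (-10, 4), (-5, -6), (-2, -5), (7, 7), (6, 7)
Count = 5

5


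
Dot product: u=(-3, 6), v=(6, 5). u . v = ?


u . v = u_x*v_x + u_y*v_y = (-3)*6 + 6*5
= (-18) + 30 = 12

12


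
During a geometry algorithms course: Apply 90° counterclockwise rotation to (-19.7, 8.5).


90° CCW: (x,y) -> (-y, x)
(-19.7,8.5) -> (-8.5, -19.7)

(-8.5, -19.7)


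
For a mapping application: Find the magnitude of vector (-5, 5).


|u| = sqrt((-5)^2 + 5^2) = sqrt(50) = 7.0711

7.0711


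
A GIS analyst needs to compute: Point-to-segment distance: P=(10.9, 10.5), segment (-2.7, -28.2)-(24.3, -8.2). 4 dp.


Project P onto AB: t = 1 (clamped to [0,1])
Closest point on segment: (24.3, -8.2)
Distance: 23.0054

23.0054


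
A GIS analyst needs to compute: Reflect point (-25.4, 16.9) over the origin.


Reflection over origin: (x,y) -> (-x,-y)
(-25.4, 16.9) -> (25.4, -16.9)

(25.4, -16.9)


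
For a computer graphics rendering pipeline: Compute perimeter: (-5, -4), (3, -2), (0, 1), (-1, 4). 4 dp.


Sides: (-5, -4)->(3, -2): sqrt(68) = 8.246211, (3, -2)->(0, 1): sqrt(18) = 4.242641, (0, 1)->(-1, 4): sqrt(10) = 3.162278, (-1, 4)->(-5, -4): sqrt(80) = 8.944272
Sum = 24.595402
Perimeter = 24.5954

24.5954


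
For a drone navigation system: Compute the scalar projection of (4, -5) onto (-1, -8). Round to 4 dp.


u.v = 36, |v| = sqrt(65) = 8.0623
Scalar projection = u.v / |v| = 36 / sqrt(65) = 4.4653

4.4653


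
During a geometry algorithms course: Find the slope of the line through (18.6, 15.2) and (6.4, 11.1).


slope = (y2-y1)/(x2-x1) = (11.1-15.2)/(6.4-18.6) = (-4.1)/(-12.2) = 0.3361

0.3361


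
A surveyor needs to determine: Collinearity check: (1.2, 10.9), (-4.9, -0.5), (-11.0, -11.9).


Cross product: ((-4.9)-1.2)*((-11.9)-10.9) - ((-0.5)-10.9)*((-11)-1.2)
= 0

Yes, collinear


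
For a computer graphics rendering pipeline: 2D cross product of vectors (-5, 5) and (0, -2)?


u x v = u_x*v_y - u_y*v_x = (-5)*(-2) - 5*0
= 10 - 0 = 10

10


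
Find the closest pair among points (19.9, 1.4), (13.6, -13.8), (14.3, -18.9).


d(P0,P1) = 16.4539, d(P0,P2) = 21.0583, d(P1,P2) = 5.1478
Closest: P1 and P2

Closest pair: (13.6, -13.8) and (14.3, -18.9), distance = 5.1478


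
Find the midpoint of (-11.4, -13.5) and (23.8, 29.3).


M = (((-11.4)+23.8)/2, ((-13.5)+29.3)/2)
= (6.2, 7.9)

(6.2, 7.9)


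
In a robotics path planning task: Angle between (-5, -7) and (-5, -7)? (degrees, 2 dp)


u.v = 74, |u| = sqrt(74) = 8.6023, |v| = sqrt(74) = 8.6023
cos(theta) = u.v/(|u||v|) = 74/sqrt(5476) = 1
theta = acos(1) = 0 degrees

0 degrees


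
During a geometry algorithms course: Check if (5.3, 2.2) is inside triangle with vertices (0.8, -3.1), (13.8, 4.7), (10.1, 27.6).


Cross products: AB x AP = 33.8, BC x BP = 203.9, CA x CP = 88.86
All same sign? yes

Yes, inside


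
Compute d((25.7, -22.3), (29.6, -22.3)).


dx=3.9, dy=0
d^2 = 3.9^2 + 0^2 = 15.21
d = sqrt(15.21) = 3.9

3.9


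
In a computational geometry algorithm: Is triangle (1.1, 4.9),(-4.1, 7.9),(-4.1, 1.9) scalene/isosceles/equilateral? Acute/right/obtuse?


Side lengths squared: AB^2=36.04, BC^2=36, CA^2=36.04
Sorted: [36, 36.04, 36.04]
By sides: Isosceles, By angles: Acute

Isosceles, Acute


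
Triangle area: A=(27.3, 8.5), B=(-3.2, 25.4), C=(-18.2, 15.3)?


Area = |x_A(y_B-y_C) + x_B(y_C-y_A) + x_C(y_A-y_B)|/2
= |275.73 + (-21.76) + 307.58|/2
= 561.55/2 = 280.775

280.775


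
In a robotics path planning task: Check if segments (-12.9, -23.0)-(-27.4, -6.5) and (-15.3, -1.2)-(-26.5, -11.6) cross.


Cross products: d1=269.12, d2=-66.48, d3=-276.5, d4=59.1
d1*d2 < 0 and d3*d4 < 0? yes

Yes, they intersect


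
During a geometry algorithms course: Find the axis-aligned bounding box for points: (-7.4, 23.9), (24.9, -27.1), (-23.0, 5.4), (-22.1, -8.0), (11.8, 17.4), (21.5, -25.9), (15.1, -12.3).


x range: [-23, 24.9]
y range: [-27.1, 23.9]
Bounding box: (-23,-27.1) to (24.9,23.9)

(-23,-27.1) to (24.9,23.9)


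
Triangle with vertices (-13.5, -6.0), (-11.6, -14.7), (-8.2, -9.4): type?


Side lengths squared: AB^2=79.3, BC^2=39.65, CA^2=39.65
Sorted: [39.65, 39.65, 79.3]
By sides: Isosceles, By angles: Right

Isosceles, Right


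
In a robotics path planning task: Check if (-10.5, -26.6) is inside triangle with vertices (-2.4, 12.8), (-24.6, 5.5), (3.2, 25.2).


Cross products: AB x AP = 815.55, BC x BP = -1170.15, CA x CP = 120.2
All same sign? no

No, outside


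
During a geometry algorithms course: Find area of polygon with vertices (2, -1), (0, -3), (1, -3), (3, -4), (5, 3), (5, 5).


Shoelace sum: (2*(-3) - 0*(-1)) + (0*(-3) - 1*(-3)) + (1*(-4) - 3*(-3)) + (3*3 - 5*(-4)) + (5*5 - 5*3) + (5*(-1) - 2*5)
= 26
Area = |26|/2 = 13

13


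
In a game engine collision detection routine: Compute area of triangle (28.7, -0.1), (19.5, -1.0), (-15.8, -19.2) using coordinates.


Area = |x_A(y_B-y_C) + x_B(y_C-y_A) + x_C(y_A-y_B)|/2
= |522.34 + (-372.45) + (-14.22)|/2
= 135.67/2 = 67.835

67.835


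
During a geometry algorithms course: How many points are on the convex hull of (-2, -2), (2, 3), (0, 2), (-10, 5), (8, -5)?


Convex hull vertices (CCW): (-10, 5), (-2, -2), (8, -5), (2, 3)
Count = 4

4


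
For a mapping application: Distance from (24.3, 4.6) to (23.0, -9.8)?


dx=-1.3, dy=-14.4
d^2 = (-1.3)^2 + (-14.4)^2 = 209.05
d = sqrt(209.05) = 14.4586

14.4586


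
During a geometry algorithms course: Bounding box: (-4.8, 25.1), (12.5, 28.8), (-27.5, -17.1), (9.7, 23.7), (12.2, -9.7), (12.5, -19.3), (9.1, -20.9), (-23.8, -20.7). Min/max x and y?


x range: [-27.5, 12.5]
y range: [-20.9, 28.8]
Bounding box: (-27.5,-20.9) to (12.5,28.8)

(-27.5,-20.9) to (12.5,28.8)


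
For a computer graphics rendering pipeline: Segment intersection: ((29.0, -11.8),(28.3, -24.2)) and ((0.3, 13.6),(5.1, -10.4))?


Cross products: d1=566.88, d2=490.56, d3=-373.66, d4=-297.34
d1*d2 < 0 and d3*d4 < 0? no

No, they don't intersect


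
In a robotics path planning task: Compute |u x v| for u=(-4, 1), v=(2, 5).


|u x v| = |(-4)*5 - 1*2|
= |(-20) - 2| = 22

22


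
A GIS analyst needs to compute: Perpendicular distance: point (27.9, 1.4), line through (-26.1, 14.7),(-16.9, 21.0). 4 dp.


|cross product| = 462.56
|line direction| = sqrt(124.33) = 11.1503
Distance = 462.56/sqrt(124.33) = 41.484

41.484


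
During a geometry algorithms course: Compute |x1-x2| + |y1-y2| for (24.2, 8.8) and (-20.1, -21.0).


|24.2-(-20.1)| + |8.8-(-21)| = 44.3 + 29.8 = 74.1

74.1


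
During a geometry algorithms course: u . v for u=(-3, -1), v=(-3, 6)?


u . v = u_x*v_x + u_y*v_y = (-3)*(-3) + (-1)*6
= 9 + (-6) = 3

3


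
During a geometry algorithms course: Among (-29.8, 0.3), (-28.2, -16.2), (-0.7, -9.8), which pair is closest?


d(P0,P1) = 16.5774, d(P0,P2) = 30.8029, d(P1,P2) = 28.2349
Closest: P0 and P1

Closest pair: (-29.8, 0.3) and (-28.2, -16.2), distance = 16.5774


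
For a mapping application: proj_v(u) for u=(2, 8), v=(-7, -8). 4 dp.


u.v = -78, |v| = sqrt(113) = 10.6301
Scalar projection = u.v / |v| = -78 / sqrt(113) = -7.3376

-7.3376


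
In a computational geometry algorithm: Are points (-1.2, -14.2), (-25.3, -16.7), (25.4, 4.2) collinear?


Cross product: ((-25.3)-(-1.2))*(4.2-(-14.2)) - ((-16.7)-(-14.2))*(25.4-(-1.2))
= -376.94

No, not collinear


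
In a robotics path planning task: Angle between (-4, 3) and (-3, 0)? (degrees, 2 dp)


u.v = 12, |u| = sqrt(25) = 5, |v| = sqrt(9) = 3
cos(theta) = u.v/(|u||v|) = 12/sqrt(225) = 0.8
theta = acos(0.8) = 36.87 degrees

36.87 degrees


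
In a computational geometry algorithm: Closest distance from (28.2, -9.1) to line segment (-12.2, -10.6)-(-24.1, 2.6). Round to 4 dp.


Project P onto AB: t = 0 (clamped to [0,1])
Closest point on segment: (-12.2, -10.6)
Distance: 40.4278

40.4278


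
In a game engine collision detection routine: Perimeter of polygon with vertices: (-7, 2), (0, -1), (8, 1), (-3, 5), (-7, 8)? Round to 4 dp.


Sides: (-7, 2)->(0, -1): sqrt(58) = 7.615773, (0, -1)->(8, 1): sqrt(68) = 8.246211, (8, 1)->(-3, 5): sqrt(137) = 11.7047, (-3, 5)->(-7, 8): sqrt(25) = 5, (-7, 8)->(-7, 2): sqrt(36) = 6
Sum = 38.566684
Perimeter = 38.5667

38.5667


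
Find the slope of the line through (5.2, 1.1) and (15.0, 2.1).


slope = (y2-y1)/(x2-x1) = (2.1-1.1)/(15-5.2) = 1/9.8 = 0.102

0.102


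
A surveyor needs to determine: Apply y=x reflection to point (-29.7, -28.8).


Reflection over y=x: (x,y) -> (y,x)
(-29.7, -28.8) -> (-28.8, -29.7)

(-28.8, -29.7)


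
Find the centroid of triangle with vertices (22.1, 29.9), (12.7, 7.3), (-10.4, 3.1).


Centroid = ((x_A+x_B+x_C)/3, (y_A+y_B+y_C)/3)
= ((22.1+12.7+(-10.4))/3, (29.9+7.3+3.1)/3)
= (8.1333, 13.4333)

(8.1333, 13.4333)


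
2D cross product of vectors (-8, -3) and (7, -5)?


u x v = u_x*v_y - u_y*v_x = (-8)*(-5) - (-3)*7
= 40 - (-21) = 61

61


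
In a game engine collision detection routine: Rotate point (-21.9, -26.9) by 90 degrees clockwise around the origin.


90° CW: (x,y) -> (y, -x)
(-21.9,-26.9) -> (-26.9, 21.9)

(-26.9, 21.9)


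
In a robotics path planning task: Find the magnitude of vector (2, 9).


|u| = sqrt(2^2 + 9^2) = sqrt(85) = 9.2195

9.2195


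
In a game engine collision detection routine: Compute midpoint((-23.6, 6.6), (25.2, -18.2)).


M = (((-23.6)+25.2)/2, (6.6+(-18.2))/2)
= (0.8, -5.8)

(0.8, -5.8)


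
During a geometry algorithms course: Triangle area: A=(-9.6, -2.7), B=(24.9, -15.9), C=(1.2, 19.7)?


Area = |x_A(y_B-y_C) + x_B(y_C-y_A) + x_C(y_A-y_B)|/2
= |341.76 + 557.76 + 15.84|/2
= 915.36/2 = 457.68

457.68


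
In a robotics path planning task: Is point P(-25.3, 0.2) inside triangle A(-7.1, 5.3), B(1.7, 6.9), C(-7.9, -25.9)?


Cross products: AB x AP = -15.76, BC x BP = -821.28, CA x CP = 563.76
All same sign? no

No, outside


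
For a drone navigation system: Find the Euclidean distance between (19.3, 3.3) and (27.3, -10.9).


dx=8, dy=-14.2
d^2 = 8^2 + (-14.2)^2 = 265.64
d = sqrt(265.64) = 16.2985

16.2985


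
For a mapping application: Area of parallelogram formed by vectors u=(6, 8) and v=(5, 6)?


|u x v| = |6*6 - 8*5|
= |36 - 40| = 4

4


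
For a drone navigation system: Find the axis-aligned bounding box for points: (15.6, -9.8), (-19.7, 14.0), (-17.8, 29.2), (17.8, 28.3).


x range: [-19.7, 17.8]
y range: [-9.8, 29.2]
Bounding box: (-19.7,-9.8) to (17.8,29.2)

(-19.7,-9.8) to (17.8,29.2)


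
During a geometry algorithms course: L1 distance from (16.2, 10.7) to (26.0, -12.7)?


|16.2-26| + |10.7-(-12.7)| = 9.8 + 23.4 = 33.2

33.2


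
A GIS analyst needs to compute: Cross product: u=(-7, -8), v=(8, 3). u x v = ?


u x v = u_x*v_y - u_y*v_x = (-7)*3 - (-8)*8
= (-21) - (-64) = 43

43


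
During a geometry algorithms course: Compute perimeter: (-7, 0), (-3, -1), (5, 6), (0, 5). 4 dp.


Sides: (-7, 0)->(-3, -1): sqrt(17) = 4.123106, (-3, -1)->(5, 6): sqrt(113) = 10.630146, (5, 6)->(0, 5): sqrt(26) = 5.09902, (0, 5)->(-7, 0): sqrt(74) = 8.602325
Sum = 28.454597
Perimeter = 28.4546

28.4546


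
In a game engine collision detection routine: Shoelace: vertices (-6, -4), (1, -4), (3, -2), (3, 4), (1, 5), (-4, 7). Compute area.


Shoelace sum: ((-6)*(-4) - 1*(-4)) + (1*(-2) - 3*(-4)) + (3*4 - 3*(-2)) + (3*5 - 1*4) + (1*7 - (-4)*5) + ((-4)*(-4) - (-6)*7)
= 152
Area = |152|/2 = 76

76


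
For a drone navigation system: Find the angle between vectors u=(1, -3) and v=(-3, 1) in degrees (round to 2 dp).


u.v = -6, |u| = sqrt(10) = 3.1623, |v| = sqrt(10) = 3.1623
cos(theta) = u.v/(|u||v|) = -6/sqrt(100) = -0.6
theta = acos(-0.6) = 126.87 degrees

126.87 degrees


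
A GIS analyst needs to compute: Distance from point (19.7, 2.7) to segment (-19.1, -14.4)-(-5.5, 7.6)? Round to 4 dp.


Project P onto AB: t = 1 (clamped to [0,1])
Closest point on segment: (-5.5, 7.6)
Distance: 25.672

25.672


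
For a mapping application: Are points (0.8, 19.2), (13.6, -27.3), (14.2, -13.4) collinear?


Cross product: (13.6-0.8)*((-13.4)-19.2) - ((-27.3)-19.2)*(14.2-0.8)
= 205.82

No, not collinear


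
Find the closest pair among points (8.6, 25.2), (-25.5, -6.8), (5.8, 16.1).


d(P0,P1) = 46.7633, d(P0,P2) = 9.521, d(P1,P2) = 38.7827
Closest: P0 and P2

Closest pair: (8.6, 25.2) and (5.8, 16.1), distance = 9.521


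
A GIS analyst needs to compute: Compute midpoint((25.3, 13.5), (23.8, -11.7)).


M = ((25.3+23.8)/2, (13.5+(-11.7))/2)
= (24.55, 0.9)

(24.55, 0.9)


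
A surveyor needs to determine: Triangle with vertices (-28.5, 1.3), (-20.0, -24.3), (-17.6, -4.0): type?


Side lengths squared: AB^2=727.61, BC^2=417.85, CA^2=146.9
Sorted: [146.9, 417.85, 727.61]
By sides: Scalene, By angles: Obtuse

Scalene, Obtuse


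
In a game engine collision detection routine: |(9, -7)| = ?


|u| = sqrt(9^2 + (-7)^2) = sqrt(130) = 11.4018

11.4018


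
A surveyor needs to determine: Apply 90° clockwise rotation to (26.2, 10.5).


90° CW: (x,y) -> (y, -x)
(26.2,10.5) -> (10.5, -26.2)

(10.5, -26.2)


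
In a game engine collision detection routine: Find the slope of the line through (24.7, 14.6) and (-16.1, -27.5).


slope = (y2-y1)/(x2-x1) = ((-27.5)-14.6)/((-16.1)-24.7) = (-42.1)/(-40.8) = 1.0319

1.0319


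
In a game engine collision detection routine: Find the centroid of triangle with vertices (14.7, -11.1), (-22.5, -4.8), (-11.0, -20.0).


Centroid = ((x_A+x_B+x_C)/3, (y_A+y_B+y_C)/3)
= ((14.7+(-22.5)+(-11))/3, ((-11.1)+(-4.8)+(-20))/3)
= (-6.2667, -11.9667)

(-6.2667, -11.9667)


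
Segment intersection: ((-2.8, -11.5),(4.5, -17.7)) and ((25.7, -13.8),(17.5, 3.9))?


Cross products: d1=485.59, d2=407.22, d3=159.91, d4=238.28
d1*d2 < 0 and d3*d4 < 0? no

No, they don't intersect


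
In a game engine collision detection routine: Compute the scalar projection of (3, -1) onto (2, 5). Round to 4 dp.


u.v = 1, |v| = sqrt(29) = 5.3852
Scalar projection = u.v / |v| = 1 / sqrt(29) = 0.1857

0.1857


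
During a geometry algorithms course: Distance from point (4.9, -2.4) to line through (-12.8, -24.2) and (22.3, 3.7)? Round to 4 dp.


|cross product| = 271.35
|line direction| = sqrt(2010.42) = 44.8377
Distance = 271.35/sqrt(2010.42) = 6.0518

6.0518


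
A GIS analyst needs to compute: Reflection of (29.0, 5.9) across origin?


Reflection over origin: (x,y) -> (-x,-y)
(29, 5.9) -> (-29, -5.9)

(-29, -5.9)


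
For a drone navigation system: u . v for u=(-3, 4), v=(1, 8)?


u . v = u_x*v_x + u_y*v_y = (-3)*1 + 4*8
= (-3) + 32 = 29

29


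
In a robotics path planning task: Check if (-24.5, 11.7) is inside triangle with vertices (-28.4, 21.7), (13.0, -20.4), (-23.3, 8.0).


Cross products: AB x AP = -249.81, BC x BP = -100.23, CA x CP = -2.43
All same sign? yes

Yes, inside


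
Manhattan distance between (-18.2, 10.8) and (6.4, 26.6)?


|(-18.2)-6.4| + |10.8-26.6| = 24.6 + 15.8 = 40.4

40.4


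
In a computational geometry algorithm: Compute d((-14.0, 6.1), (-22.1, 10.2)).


dx=-8.1, dy=4.1
d^2 = (-8.1)^2 + 4.1^2 = 82.42
d = sqrt(82.42) = 9.0785

9.0785


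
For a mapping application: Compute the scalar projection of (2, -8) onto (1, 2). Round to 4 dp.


u.v = -14, |v| = sqrt(5) = 2.2361
Scalar projection = u.v / |v| = -14 / sqrt(5) = -6.261

-6.261


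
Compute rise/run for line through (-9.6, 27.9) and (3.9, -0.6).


slope = (y2-y1)/(x2-x1) = ((-0.6)-27.9)/(3.9-(-9.6)) = (-28.5)/13.5 = -2.1111

-2.1111


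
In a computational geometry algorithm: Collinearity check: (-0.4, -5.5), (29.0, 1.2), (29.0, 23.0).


Cross product: (29-(-0.4))*(23-(-5.5)) - (1.2-(-5.5))*(29-(-0.4))
= 640.92

No, not collinear


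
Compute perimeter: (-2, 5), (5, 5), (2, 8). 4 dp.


Sides: (-2, 5)->(5, 5): sqrt(49) = 7, (5, 5)->(2, 8): sqrt(18) = 4.242641, (2, 8)->(-2, 5): sqrt(25) = 5
Sum = 16.242641
Perimeter = 16.2426

16.2426


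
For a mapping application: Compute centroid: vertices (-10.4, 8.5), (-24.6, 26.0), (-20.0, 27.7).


Centroid = ((x_A+x_B+x_C)/3, (y_A+y_B+y_C)/3)
= (((-10.4)+(-24.6)+(-20))/3, (8.5+26+27.7)/3)
= (-18.3333, 20.7333)

(-18.3333, 20.7333)


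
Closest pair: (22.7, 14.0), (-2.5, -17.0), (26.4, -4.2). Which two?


d(P0,P1) = 39.9505, d(P0,P2) = 18.5723, d(P1,P2) = 31.6078
Closest: P0 and P2

Closest pair: (22.7, 14.0) and (26.4, -4.2), distance = 18.5723


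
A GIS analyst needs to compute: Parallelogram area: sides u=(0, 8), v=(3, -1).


|u x v| = |0*(-1) - 8*3|
= |0 - 24| = 24

24


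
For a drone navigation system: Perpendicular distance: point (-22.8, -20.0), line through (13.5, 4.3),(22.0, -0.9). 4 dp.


|cross product| = 395.31
|line direction| = sqrt(99.29) = 9.9644
Distance = 395.31/sqrt(99.29) = 39.6721

39.6721


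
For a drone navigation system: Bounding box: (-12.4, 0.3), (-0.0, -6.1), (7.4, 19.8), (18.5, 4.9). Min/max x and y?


x range: [-12.4, 18.5]
y range: [-6.1, 19.8]
Bounding box: (-12.4,-6.1) to (18.5,19.8)

(-12.4,-6.1) to (18.5,19.8)


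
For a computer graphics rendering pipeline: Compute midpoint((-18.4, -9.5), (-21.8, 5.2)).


M = (((-18.4)+(-21.8))/2, ((-9.5)+5.2)/2)
= (-20.1, -2.15)

(-20.1, -2.15)


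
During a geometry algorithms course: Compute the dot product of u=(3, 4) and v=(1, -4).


u . v = u_x*v_x + u_y*v_y = 3*1 + 4*(-4)
= 3 + (-16) = -13

-13


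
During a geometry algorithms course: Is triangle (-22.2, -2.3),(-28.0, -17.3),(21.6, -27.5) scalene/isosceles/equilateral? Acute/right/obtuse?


Side lengths squared: AB^2=258.64, BC^2=2564.2, CA^2=2553.48
Sorted: [258.64, 2553.48, 2564.2]
By sides: Scalene, By angles: Acute

Scalene, Acute


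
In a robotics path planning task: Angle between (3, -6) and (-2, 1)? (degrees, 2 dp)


u.v = -12, |u| = sqrt(45) = 6.7082, |v| = sqrt(5) = 2.2361
cos(theta) = u.v/(|u||v|) = -12/sqrt(225) = -0.8
theta = acos(-0.8) = 143.13 degrees

143.13 degrees


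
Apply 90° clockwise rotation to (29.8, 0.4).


90° CW: (x,y) -> (y, -x)
(29.8,0.4) -> (0.4, -29.8)

(0.4, -29.8)


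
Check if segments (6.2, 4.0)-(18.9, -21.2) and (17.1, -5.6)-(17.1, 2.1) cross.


Cross products: d1=83.93, d2=-13.86, d3=152.76, d4=250.55
d1*d2 < 0 and d3*d4 < 0? no

No, they don't intersect


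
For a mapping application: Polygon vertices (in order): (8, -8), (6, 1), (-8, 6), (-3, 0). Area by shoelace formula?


Shoelace sum: (8*1 - 6*(-8)) + (6*6 - (-8)*1) + ((-8)*0 - (-3)*6) + ((-3)*(-8) - 8*0)
= 142
Area = |142|/2 = 71

71


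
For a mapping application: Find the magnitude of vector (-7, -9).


|u| = sqrt((-7)^2 + (-9)^2) = sqrt(130) = 11.4018

11.4018


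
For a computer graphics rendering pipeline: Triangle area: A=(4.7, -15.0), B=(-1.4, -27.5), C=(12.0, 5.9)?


Area = |x_A(y_B-y_C) + x_B(y_C-y_A) + x_C(y_A-y_B)|/2
= |(-156.98) + (-29.26) + 150|/2
= 36.24/2 = 18.12

18.12


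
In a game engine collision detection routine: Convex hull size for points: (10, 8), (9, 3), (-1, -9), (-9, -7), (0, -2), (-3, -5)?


Convex hull vertices (CCW): (-9, -7), (-1, -9), (9, 3), (10, 8)
Count = 4

4


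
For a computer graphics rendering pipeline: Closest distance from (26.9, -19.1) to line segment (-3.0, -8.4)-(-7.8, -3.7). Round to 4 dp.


Project P onto AB: t = 0 (clamped to [0,1])
Closest point on segment: (-3, -8.4)
Distance: 31.7569

31.7569


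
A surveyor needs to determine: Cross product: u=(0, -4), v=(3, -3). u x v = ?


u x v = u_x*v_y - u_y*v_x = 0*(-3) - (-4)*3
= 0 - (-12) = 12

12


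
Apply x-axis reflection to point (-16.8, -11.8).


Reflection over x-axis: (x,y) -> (x,-y)
(-16.8, -11.8) -> (-16.8, 11.8)

(-16.8, 11.8)


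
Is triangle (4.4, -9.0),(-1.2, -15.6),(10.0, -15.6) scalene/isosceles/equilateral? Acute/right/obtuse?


Side lengths squared: AB^2=74.92, BC^2=125.44, CA^2=74.92
Sorted: [74.92, 74.92, 125.44]
By sides: Isosceles, By angles: Acute

Isosceles, Acute


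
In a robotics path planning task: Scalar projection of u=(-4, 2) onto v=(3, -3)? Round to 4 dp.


u.v = -18, |v| = sqrt(18) = 4.2426
Scalar projection = u.v / |v| = -18 / sqrt(18) = -4.2426

-4.2426


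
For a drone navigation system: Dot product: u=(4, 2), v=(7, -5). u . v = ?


u . v = u_x*v_x + u_y*v_y = 4*7 + 2*(-5)
= 28 + (-10) = 18

18


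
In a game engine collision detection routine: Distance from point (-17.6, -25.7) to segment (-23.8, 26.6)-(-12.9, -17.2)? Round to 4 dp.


Project P onto AB: t = 1 (clamped to [0,1])
Closest point on segment: (-12.9, -17.2)
Distance: 9.7129

9.7129


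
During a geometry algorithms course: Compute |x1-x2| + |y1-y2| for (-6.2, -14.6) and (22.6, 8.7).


|(-6.2)-22.6| + |(-14.6)-8.7| = 28.8 + 23.3 = 52.1

52.1


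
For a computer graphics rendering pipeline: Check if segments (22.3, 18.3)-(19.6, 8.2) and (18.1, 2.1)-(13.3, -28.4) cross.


Cross products: d1=50.34, d2=16.47, d3=1.32, d4=35.19
d1*d2 < 0 and d3*d4 < 0? no

No, they don't intersect


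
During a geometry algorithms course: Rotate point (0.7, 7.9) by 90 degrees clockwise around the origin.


90° CW: (x,y) -> (y, -x)
(0.7,7.9) -> (7.9, -0.7)

(7.9, -0.7)


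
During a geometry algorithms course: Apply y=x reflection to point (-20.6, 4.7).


Reflection over y=x: (x,y) -> (y,x)
(-20.6, 4.7) -> (4.7, -20.6)

(4.7, -20.6)


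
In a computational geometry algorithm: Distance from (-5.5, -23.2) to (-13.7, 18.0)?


dx=-8.2, dy=41.2
d^2 = (-8.2)^2 + 41.2^2 = 1764.68
d = sqrt(1764.68) = 42.0081

42.0081


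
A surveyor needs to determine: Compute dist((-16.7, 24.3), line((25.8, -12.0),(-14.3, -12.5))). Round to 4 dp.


|cross product| = 1476.88
|line direction| = sqrt(1608.26) = 40.1031
Distance = 1476.88/sqrt(1608.26) = 36.8271

36.8271


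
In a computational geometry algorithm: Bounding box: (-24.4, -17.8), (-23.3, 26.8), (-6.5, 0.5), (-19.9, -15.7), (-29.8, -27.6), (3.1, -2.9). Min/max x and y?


x range: [-29.8, 3.1]
y range: [-27.6, 26.8]
Bounding box: (-29.8,-27.6) to (3.1,26.8)

(-29.8,-27.6) to (3.1,26.8)


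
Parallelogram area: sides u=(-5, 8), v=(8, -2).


|u x v| = |(-5)*(-2) - 8*8|
= |10 - 64| = 54

54


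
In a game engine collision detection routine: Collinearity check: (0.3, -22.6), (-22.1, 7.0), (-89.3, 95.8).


Cross product: ((-22.1)-0.3)*(95.8-(-22.6)) - (7-(-22.6))*((-89.3)-0.3)
= 0

Yes, collinear


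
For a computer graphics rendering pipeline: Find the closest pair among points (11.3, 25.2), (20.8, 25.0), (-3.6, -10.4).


d(P0,P1) = 9.5021, d(P0,P2) = 38.5924, d(P1,P2) = 42.9944
Closest: P0 and P1

Closest pair: (11.3, 25.2) and (20.8, 25.0), distance = 9.5021


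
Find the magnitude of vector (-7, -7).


|u| = sqrt((-7)^2 + (-7)^2) = sqrt(98) = 9.8995

9.8995


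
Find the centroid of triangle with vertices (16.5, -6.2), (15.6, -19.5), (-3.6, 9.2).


Centroid = ((x_A+x_B+x_C)/3, (y_A+y_B+y_C)/3)
= ((16.5+15.6+(-3.6))/3, ((-6.2)+(-19.5)+9.2)/3)
= (9.5, -5.5)

(9.5, -5.5)


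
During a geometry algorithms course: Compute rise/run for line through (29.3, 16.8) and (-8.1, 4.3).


slope = (y2-y1)/(x2-x1) = (4.3-16.8)/((-8.1)-29.3) = (-12.5)/(-37.4) = 0.3342

0.3342


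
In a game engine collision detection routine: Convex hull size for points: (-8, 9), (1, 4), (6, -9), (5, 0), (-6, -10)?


Convex hull vertices (CCW): (-8, 9), (-6, -10), (6, -9), (5, 0), (1, 4)
Count = 5

5


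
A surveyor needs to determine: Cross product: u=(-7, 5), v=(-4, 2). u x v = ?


u x v = u_x*v_y - u_y*v_x = (-7)*2 - 5*(-4)
= (-14) - (-20) = 6

6
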